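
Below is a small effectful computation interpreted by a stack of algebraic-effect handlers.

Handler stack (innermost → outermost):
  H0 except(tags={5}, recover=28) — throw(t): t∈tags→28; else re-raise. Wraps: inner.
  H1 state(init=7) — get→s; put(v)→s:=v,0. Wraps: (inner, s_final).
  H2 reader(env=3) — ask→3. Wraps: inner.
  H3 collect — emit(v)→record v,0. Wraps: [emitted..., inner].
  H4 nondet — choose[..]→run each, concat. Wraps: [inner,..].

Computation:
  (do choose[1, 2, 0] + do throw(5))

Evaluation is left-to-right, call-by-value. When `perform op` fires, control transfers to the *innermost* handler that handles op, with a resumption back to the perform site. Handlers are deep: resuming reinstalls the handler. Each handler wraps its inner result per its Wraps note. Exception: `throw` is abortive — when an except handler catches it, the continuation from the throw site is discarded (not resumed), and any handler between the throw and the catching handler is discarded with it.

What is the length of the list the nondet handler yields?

Step-by-step:
choose[1, 2, 0] @ H4
  branch[0] choose=1:
    throw(5) @ H0 caught ⇒ 28
    H1 returns (28, 7)
    H2 returns (28, 7)
    H3 returns [(28, 7)]
    H4 returns [[(28, 7)]]
  branch[1] choose=2:
    throw(5) @ H0 caught ⇒ 28
    H1 returns (28, 7)
    H2 returns (28, 7)
    H3 returns [(28, 7)]
    H4 returns [[(28, 7)]]
  branch[2] choose=0:
    throw(5) @ H0 caught ⇒ 28
    H1 returns (28, 7)
    H2 returns (28, 7)
    H3 returns [(28, 7)]
    H4 returns [[(28, 7)]]
= [[(28, 7)], [(28, 7)], [(28, 7)]]

Answer: 3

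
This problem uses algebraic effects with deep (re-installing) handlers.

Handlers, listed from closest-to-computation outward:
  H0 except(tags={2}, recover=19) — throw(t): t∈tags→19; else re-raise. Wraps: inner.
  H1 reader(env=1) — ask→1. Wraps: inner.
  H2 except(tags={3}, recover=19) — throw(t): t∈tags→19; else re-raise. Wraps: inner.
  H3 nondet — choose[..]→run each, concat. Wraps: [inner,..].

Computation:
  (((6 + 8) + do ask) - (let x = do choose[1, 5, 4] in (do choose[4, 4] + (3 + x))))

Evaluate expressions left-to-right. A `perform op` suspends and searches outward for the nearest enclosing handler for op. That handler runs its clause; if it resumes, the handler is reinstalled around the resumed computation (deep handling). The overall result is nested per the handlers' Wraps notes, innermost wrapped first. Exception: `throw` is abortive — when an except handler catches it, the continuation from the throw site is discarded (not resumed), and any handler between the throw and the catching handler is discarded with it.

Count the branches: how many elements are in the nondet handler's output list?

Evaluation trace:
ask @ H1 ⇒ 1
choose[1, 5, 4] @ H3
  branch[0] choose=1:
    choose[4, 4] @ H3
      branch[0] choose=4:
        H0 returns 7
        H1 returns 7
        H2 returns 7
        H3 returns [7]
      branch[1] choose=4:
        H0 returns 7
        H1 returns 7
        H2 returns 7
        H3 returns [7]
  branch[1] choose=5:
    choose[4, 4] @ H3
      branch[0] choose=4:
        H0 returns 3
        H1 returns 3
        H2 returns 3
        H3 returns [3]
      branch[1] choose=4:
        H0 returns 3
        H1 returns 3
        H2 returns 3
        H3 returns [3]
  branch[2] choose=4:
    choose[4, 4] @ H3
      branch[0] choose=4:
        H0 returns 4
        H1 returns 4
        H2 returns 4
        H3 returns [4]
      branch[1] choose=4:
        H0 returns 4
        H1 returns 4
        H2 returns 4
        H3 returns [4]
= [7, 7, 3, 3, 4, 4]

Answer: 6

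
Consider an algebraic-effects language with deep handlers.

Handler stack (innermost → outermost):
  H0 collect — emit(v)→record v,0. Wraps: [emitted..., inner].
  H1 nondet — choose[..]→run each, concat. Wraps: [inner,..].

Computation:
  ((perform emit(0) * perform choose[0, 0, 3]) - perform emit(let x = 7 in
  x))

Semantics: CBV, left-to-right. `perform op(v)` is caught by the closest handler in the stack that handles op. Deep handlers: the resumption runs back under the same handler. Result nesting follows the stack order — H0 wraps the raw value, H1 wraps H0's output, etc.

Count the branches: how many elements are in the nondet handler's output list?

Answer: 3

Working:
emit(0) @ H0 ⇒ out+=0
choose[0, 0, 3] @ H1
  branch[0] choose=0:
    emit(7) @ H0 ⇒ out+=7
    H0 returns [0, 7, 0]
    H1 returns [[0, 7, 0]]
  branch[1] choose=0:
    emit(7) @ H0 ⇒ out+=7
    H0 returns [0, 7, 0]
    H1 returns [[0, 7, 0]]
  branch[2] choose=3:
    emit(7) @ H0 ⇒ out+=7
    H0 returns [0, 7, 0]
    H1 returns [[0, 7, 0]]
= [[0, 7, 0], [0, 7, 0], [0, 7, 0]]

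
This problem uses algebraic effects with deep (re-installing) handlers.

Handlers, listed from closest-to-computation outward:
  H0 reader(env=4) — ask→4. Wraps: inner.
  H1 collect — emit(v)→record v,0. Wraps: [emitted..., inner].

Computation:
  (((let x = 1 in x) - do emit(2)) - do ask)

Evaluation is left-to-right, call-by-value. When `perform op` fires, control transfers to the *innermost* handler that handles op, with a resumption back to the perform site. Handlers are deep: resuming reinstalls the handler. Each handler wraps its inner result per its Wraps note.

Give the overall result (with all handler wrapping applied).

Step-by-step:
emit(2) @ H1 ⇒ out+=2
ask @ H0 ⇒ 4
H0 returns -3
H1 returns [2, -3]
= [2, -3]

Answer: [2, -3]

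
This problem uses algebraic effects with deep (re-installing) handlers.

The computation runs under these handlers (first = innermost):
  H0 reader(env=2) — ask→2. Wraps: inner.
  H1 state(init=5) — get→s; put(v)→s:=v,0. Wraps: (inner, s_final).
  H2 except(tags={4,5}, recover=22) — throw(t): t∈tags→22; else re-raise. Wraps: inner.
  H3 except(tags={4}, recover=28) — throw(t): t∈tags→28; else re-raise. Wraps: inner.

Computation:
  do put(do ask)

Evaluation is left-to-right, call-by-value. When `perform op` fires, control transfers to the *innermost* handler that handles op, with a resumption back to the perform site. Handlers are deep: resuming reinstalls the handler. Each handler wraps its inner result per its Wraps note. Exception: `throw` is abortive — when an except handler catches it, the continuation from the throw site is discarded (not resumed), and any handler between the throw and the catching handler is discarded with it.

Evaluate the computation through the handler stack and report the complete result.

Answer: (0, 2)

Working:
ask @ H0 ⇒ 2
put(2) @ H1 ⇒ s:=2
H0 returns 0
H1 returns (0, 2)
H2 returns (0, 2)
H3 returns (0, 2)
= (0, 2)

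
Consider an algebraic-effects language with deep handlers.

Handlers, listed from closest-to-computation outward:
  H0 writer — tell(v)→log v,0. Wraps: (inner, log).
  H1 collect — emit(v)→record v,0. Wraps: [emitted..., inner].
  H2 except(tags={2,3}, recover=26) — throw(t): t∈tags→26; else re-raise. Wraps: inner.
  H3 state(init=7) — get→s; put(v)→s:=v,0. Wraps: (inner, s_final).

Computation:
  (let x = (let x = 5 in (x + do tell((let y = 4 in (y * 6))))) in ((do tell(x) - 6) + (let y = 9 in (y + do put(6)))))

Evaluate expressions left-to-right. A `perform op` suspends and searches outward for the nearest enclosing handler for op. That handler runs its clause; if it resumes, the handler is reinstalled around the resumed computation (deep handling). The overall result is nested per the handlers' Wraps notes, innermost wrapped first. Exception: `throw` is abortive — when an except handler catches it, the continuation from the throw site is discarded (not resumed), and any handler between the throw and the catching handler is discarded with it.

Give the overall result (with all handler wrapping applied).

Evaluation trace:
tell(24) @ H0 ⇒ log+=24
tell(5) @ H0 ⇒ log+=5
put(6) @ H3 ⇒ s:=6
H0 returns (3, (24, 5))
H1 returns [(3, (24, 5))]
H2 returns [(3, (24, 5))]
H3 returns ([(3, (24, 5))], 6)
= ([(3, (24, 5))], 6)

Answer: ([(3, (24, 5))], 6)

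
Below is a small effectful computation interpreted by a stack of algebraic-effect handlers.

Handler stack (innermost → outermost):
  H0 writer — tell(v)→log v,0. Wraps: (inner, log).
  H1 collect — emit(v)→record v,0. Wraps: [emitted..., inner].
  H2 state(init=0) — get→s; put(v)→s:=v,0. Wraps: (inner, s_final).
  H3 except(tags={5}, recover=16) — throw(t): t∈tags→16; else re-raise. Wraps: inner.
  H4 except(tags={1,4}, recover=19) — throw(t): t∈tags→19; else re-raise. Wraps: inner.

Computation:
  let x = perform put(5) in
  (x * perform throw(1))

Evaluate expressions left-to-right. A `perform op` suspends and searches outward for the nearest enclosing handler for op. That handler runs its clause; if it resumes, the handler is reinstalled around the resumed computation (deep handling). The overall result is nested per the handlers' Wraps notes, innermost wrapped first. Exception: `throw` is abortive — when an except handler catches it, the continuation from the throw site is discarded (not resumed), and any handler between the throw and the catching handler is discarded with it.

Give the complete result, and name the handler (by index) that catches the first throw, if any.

Answer: 19 ; first throw caught by: H4

Step-by-step:
put(5) @ H2 ⇒ s:=5
throw(1) @ H3 re-raised
throw(1) @ H4 caught ⇒ 19
= 19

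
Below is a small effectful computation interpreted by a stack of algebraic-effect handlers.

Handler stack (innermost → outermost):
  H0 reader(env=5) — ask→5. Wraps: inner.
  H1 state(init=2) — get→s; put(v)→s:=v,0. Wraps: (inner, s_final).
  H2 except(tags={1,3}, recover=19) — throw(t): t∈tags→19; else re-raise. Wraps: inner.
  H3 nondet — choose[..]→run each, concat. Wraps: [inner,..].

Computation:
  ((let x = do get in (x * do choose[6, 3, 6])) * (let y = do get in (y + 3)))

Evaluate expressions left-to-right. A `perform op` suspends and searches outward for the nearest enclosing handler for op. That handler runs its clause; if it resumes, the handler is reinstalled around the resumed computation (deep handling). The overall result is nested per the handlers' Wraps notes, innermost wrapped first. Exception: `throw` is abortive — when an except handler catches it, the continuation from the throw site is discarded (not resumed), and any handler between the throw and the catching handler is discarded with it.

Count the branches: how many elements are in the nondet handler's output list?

Evaluation trace:
get @ H1 ⇒ 2
choose[6, 3, 6] @ H3
  branch[0] choose=6:
    get @ H1 ⇒ 2
    H0 returns 60
    H1 returns (60, 2)
    H2 returns (60, 2)
    H3 returns [(60, 2)]
  branch[1] choose=3:
    get @ H1 ⇒ 2
    H0 returns 30
    H1 returns (30, 2)
    H2 returns (30, 2)
    H3 returns [(30, 2)]
  branch[2] choose=6:
    get @ H1 ⇒ 2
    H0 returns 60
    H1 returns (60, 2)
    H2 returns (60, 2)
    H3 returns [(60, 2)]
= [(60, 2), (30, 2), (60, 2)]

Answer: 3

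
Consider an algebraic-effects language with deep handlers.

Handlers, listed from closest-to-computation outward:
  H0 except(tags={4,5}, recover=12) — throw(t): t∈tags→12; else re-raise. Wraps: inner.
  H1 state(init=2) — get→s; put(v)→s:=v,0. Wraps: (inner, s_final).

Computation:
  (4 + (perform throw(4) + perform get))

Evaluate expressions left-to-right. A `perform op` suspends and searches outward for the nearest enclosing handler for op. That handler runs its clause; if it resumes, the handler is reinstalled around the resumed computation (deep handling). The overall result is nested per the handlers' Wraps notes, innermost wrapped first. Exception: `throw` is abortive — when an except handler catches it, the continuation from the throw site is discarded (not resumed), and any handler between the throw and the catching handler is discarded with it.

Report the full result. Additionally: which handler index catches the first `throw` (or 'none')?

Evaluation trace:
throw(4) @ H0 caught ⇒ 12
H1 returns (12, 2)
= (12, 2)

Answer: (12, 2) ; first throw caught by: H0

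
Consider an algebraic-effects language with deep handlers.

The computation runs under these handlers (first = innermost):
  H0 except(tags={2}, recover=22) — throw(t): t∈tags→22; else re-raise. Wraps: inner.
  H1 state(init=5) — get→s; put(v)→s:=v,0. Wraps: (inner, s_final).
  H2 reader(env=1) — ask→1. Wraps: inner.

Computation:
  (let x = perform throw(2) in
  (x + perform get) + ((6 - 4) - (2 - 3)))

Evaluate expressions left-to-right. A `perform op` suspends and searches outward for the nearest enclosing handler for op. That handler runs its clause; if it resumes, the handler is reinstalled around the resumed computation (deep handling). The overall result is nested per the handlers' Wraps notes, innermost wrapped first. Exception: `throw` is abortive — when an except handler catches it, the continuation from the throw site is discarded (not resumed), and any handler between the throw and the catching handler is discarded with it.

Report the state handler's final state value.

Step-by-step:
throw(2) @ H0 caught ⇒ 22
H1 returns (22, 5)
H2 returns (22, 5)
= (22, 5)

Answer: 5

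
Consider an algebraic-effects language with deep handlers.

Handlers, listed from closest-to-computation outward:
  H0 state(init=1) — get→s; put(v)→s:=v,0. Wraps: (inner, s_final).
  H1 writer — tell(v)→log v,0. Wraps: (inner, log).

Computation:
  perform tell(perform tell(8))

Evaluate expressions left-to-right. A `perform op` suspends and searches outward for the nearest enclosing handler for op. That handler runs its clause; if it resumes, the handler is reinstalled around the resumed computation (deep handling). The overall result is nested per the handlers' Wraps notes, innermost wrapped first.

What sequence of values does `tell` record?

Answer: (8, 0)

Working:
tell(8) @ H1 ⇒ log+=8
tell(0) @ H1 ⇒ log+=0
H0 returns (0, 1)
H1 returns ((0, 1), (8, 0))
= ((0, 1), (8, 0))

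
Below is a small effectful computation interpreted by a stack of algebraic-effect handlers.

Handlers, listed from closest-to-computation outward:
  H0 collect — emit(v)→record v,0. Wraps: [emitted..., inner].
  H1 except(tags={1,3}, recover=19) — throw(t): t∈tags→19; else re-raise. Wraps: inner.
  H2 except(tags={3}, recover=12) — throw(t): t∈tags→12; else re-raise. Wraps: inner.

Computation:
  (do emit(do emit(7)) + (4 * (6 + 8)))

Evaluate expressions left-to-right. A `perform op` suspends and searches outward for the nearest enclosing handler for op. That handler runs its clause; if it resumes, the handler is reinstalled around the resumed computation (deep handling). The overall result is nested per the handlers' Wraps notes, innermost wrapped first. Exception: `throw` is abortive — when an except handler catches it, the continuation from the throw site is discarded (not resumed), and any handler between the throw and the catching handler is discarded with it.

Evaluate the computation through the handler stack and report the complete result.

Answer: [7, 0, 56]

Step-by-step:
emit(7) @ H0 ⇒ out+=7
emit(0) @ H0 ⇒ out+=0
H0 returns [7, 0, 56]
H1 returns [7, 0, 56]
H2 returns [7, 0, 56]
= [7, 0, 56]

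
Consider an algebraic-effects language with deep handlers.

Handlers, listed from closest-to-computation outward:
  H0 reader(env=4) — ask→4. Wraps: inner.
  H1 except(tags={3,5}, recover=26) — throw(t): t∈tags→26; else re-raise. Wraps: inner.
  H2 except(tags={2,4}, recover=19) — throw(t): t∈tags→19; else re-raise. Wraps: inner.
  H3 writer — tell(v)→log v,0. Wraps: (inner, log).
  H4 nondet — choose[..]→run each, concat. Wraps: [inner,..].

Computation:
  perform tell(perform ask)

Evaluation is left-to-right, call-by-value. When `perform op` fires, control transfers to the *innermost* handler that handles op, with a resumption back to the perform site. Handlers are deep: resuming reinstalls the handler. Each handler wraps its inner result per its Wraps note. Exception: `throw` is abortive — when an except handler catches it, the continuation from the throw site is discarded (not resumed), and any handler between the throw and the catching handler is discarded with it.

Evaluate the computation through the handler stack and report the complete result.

Step-by-step:
ask @ H0 ⇒ 4
tell(4) @ H3 ⇒ log+=4
H0 returns 0
H1 returns 0
H2 returns 0
H3 returns (0, (4))
H4 returns [(0, (4))]
= [(0, (4))]

Answer: [(0, (4))]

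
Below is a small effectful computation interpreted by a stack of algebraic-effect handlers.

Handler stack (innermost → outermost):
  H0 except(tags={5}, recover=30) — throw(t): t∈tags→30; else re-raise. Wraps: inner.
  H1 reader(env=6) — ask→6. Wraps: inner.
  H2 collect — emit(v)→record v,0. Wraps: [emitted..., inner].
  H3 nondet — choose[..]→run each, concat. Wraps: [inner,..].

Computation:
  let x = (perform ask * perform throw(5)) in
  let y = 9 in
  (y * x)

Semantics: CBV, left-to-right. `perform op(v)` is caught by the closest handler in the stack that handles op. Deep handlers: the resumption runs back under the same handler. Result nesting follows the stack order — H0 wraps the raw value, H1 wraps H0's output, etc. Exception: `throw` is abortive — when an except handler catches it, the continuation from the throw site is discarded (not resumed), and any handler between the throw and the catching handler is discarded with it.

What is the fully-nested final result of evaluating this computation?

Answer: [[30]]

Evaluation trace:
ask @ H1 ⇒ 6
throw(5) @ H0 caught ⇒ 30
H1 returns 30
H2 returns [30]
H3 returns [[30]]
= [[30]]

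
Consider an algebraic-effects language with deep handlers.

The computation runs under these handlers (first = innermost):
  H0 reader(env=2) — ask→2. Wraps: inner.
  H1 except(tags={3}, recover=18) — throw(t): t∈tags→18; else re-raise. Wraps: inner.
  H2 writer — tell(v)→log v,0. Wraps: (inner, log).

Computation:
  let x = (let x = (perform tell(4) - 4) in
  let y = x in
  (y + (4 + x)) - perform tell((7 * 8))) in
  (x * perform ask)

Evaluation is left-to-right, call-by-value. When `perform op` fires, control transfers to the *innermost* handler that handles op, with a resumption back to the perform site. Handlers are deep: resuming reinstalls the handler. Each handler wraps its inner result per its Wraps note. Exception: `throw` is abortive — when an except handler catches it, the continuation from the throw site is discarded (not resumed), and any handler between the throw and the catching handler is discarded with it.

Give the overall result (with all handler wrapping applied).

Answer: (-8, (4, 56))

Evaluation trace:
tell(4) @ H2 ⇒ log+=4
tell(56) @ H2 ⇒ log+=56
ask @ H0 ⇒ 2
H0 returns -8
H1 returns -8
H2 returns (-8, (4, 56))
= (-8, (4, 56))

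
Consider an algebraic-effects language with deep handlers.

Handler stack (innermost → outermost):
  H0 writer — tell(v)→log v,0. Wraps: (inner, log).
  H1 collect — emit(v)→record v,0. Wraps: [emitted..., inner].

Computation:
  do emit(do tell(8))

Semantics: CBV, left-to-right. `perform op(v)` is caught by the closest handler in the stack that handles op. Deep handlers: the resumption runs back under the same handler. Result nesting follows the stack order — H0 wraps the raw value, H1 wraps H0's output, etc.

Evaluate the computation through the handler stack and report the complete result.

Answer: [0, (0, (8))]

Working:
tell(8) @ H0 ⇒ log+=8
emit(0) @ H1 ⇒ out+=0
H0 returns (0, (8))
H1 returns [0, (0, (8))]
= [0, (0, (8))]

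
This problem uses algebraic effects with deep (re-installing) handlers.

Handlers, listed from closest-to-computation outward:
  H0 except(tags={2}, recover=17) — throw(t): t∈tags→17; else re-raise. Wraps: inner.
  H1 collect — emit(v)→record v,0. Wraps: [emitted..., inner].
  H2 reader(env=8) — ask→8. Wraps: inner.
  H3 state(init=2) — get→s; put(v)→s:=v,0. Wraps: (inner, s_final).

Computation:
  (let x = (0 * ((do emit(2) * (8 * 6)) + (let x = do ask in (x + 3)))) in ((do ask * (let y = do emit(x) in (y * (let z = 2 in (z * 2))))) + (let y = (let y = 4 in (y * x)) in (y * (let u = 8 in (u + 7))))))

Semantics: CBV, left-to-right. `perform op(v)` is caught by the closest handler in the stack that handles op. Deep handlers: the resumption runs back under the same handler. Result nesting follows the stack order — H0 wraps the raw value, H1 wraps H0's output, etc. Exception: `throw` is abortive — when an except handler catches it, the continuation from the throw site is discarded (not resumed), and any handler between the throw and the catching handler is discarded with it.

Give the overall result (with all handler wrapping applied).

Answer: ([2, 0, 0], 2)

Working:
emit(2) @ H1 ⇒ out+=2
ask @ H2 ⇒ 8
ask @ H2 ⇒ 8
emit(0) @ H1 ⇒ out+=0
H0 returns 0
H1 returns [2, 0, 0]
H2 returns [2, 0, 0]
H3 returns ([2, 0, 0], 2)
= ([2, 0, 0], 2)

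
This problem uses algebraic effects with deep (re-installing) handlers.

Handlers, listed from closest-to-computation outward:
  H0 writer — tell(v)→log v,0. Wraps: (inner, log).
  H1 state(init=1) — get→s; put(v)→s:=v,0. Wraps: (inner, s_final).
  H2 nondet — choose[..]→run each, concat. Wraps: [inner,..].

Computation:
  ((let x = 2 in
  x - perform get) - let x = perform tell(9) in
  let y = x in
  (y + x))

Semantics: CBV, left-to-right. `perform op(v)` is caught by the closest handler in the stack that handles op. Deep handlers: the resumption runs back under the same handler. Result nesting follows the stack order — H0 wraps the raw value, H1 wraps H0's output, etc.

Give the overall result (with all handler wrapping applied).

Step-by-step:
get @ H1 ⇒ 1
tell(9) @ H0 ⇒ log+=9
H0 returns (1, (9))
H1 returns ((1, (9)), 1)
H2 returns [((1, (9)), 1)]
= [((1, (9)), 1)]

Answer: [((1, (9)), 1)]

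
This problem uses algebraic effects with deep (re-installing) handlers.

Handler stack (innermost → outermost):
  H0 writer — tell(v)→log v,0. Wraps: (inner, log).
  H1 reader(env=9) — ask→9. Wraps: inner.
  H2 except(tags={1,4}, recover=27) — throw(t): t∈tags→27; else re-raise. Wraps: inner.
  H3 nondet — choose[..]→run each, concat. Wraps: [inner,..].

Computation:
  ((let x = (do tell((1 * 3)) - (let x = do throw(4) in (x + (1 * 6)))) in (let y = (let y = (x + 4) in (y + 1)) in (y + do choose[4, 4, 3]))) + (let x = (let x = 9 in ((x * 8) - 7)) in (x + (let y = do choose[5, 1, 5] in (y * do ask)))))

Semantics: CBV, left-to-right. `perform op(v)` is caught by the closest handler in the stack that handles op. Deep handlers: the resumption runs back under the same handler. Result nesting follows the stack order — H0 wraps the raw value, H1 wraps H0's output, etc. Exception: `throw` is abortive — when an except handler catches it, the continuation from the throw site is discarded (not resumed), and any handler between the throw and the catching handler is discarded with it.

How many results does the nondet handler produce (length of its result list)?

Evaluation trace:
tell(3) @ H0 ⇒ log+=3
throw(4) @ H2 caught ⇒ 27
H3 returns [27]
= [27]

Answer: 1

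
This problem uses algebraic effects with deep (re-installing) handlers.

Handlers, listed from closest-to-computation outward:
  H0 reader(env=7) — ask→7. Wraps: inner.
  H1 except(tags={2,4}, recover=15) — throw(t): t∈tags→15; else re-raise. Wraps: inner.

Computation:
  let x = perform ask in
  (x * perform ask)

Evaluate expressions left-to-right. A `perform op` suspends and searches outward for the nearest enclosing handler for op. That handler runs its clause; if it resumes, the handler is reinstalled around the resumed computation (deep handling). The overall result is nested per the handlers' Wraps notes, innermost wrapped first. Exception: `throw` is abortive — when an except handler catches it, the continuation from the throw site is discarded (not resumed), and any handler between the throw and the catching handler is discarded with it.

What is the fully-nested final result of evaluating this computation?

Answer: 49

Evaluation trace:
ask @ H0 ⇒ 7
ask @ H0 ⇒ 7
H0 returns 49
H1 returns 49
= 49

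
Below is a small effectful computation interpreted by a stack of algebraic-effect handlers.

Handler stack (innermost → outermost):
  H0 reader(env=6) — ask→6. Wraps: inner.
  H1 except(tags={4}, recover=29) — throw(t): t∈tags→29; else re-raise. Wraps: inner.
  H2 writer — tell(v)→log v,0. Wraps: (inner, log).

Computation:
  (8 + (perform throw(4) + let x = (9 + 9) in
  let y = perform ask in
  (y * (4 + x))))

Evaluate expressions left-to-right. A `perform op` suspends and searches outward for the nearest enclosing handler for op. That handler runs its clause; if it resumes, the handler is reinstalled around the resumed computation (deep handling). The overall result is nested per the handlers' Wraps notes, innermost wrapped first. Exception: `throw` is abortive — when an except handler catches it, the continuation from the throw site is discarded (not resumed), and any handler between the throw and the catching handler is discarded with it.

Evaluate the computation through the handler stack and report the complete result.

Evaluation trace:
throw(4) @ H1 caught ⇒ 29
H2 returns (29, ())
= (29, ())

Answer: (29, ())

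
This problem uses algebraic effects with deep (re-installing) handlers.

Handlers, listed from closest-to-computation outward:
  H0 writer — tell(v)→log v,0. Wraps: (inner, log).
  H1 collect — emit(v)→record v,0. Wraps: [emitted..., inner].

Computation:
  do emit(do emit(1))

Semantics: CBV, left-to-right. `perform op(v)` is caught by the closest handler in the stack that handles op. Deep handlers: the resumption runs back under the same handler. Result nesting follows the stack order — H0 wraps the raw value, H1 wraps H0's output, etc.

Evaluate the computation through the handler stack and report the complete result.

Working:
emit(1) @ H1 ⇒ out+=1
emit(0) @ H1 ⇒ out+=0
H0 returns (0, ())
H1 returns [1, 0, (0, ())]
= [1, 0, (0, ())]

Answer: [1, 0, (0, ())]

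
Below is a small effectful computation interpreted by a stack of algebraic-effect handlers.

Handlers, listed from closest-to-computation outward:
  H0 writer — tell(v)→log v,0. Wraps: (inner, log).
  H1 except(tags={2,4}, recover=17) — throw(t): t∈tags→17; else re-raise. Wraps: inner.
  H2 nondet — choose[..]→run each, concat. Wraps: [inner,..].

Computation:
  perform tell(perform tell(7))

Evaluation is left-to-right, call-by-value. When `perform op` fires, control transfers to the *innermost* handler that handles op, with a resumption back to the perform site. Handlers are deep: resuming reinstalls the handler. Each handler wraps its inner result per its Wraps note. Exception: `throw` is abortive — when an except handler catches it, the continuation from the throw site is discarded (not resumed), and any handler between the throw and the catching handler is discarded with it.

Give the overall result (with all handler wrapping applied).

Working:
tell(7) @ H0 ⇒ log+=7
tell(0) @ H0 ⇒ log+=0
H0 returns (0, (7, 0))
H1 returns (0, (7, 0))
H2 returns [(0, (7, 0))]
= [(0, (7, 0))]

Answer: [(0, (7, 0))]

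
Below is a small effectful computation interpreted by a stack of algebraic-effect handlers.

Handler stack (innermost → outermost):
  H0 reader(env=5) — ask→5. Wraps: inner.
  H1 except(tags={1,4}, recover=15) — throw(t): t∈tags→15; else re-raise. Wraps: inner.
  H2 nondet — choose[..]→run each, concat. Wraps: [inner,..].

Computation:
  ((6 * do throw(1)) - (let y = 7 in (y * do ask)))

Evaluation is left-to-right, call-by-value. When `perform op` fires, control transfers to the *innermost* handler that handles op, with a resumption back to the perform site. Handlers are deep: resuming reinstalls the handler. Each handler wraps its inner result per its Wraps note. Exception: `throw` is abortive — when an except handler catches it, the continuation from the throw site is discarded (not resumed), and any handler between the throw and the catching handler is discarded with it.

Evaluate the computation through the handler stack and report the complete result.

Evaluation trace:
throw(1) @ H1 caught ⇒ 15
H2 returns [15]
= [15]

Answer: [15]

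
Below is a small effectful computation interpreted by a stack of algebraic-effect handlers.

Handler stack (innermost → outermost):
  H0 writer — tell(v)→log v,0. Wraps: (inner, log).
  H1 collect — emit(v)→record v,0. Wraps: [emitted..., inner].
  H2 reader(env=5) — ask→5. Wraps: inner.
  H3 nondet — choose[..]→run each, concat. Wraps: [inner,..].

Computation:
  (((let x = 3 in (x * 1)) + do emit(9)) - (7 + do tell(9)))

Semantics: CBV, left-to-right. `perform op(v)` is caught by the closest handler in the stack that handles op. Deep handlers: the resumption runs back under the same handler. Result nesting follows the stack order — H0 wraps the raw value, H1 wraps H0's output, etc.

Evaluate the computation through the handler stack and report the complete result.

Answer: [[9, (-4, (9))]]

Working:
emit(9) @ H1 ⇒ out+=9
tell(9) @ H0 ⇒ log+=9
H0 returns (-4, (9))
H1 returns [9, (-4, (9))]
H2 returns [9, (-4, (9))]
H3 returns [[9, (-4, (9))]]
= [[9, (-4, (9))]]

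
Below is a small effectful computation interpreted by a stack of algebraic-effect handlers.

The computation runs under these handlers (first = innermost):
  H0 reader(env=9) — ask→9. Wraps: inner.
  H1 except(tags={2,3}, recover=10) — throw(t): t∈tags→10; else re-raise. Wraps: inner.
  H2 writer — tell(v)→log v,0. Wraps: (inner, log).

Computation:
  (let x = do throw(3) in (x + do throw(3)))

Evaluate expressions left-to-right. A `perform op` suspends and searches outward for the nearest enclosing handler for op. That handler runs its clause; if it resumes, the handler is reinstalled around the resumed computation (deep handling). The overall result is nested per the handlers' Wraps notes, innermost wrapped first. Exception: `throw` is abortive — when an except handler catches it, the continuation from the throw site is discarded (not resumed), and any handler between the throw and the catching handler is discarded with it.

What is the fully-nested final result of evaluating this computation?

Answer: (10, ())

Evaluation trace:
throw(3) @ H1 caught ⇒ 10
H2 returns (10, ())
= (10, ())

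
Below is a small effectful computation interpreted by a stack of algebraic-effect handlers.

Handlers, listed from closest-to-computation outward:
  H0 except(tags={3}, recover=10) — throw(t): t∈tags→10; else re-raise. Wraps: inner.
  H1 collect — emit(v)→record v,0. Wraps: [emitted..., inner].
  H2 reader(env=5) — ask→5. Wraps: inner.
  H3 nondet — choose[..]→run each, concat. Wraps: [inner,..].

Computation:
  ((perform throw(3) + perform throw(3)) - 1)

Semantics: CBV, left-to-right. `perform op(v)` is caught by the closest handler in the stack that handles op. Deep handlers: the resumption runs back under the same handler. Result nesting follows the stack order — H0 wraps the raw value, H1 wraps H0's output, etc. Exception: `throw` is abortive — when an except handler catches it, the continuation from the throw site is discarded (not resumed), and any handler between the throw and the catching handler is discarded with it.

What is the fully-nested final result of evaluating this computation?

Answer: [[10]]

Step-by-step:
throw(3) @ H0 caught ⇒ 10
H1 returns [10]
H2 returns [10]
H3 returns [[10]]
= [[10]]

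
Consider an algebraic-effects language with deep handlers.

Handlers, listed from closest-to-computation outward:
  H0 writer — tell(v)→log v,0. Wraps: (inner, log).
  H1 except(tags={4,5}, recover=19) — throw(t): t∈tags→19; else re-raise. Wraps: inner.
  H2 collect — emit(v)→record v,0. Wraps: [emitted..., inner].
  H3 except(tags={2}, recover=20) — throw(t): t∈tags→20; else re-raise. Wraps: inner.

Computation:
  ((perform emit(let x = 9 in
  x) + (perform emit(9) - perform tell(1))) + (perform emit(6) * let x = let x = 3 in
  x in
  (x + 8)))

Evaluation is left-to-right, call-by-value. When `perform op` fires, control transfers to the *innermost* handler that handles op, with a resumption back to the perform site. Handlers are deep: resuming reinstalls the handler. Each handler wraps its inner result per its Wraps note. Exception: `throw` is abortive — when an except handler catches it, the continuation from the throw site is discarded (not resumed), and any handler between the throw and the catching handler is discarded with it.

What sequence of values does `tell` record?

Answer: (1)

Evaluation trace:
emit(9) @ H2 ⇒ out+=9
emit(9) @ H2 ⇒ out+=9
tell(1) @ H0 ⇒ log+=1
emit(6) @ H2 ⇒ out+=6
H0 returns (0, (1))
H1 returns (0, (1))
H2 returns [9, 9, 6, (0, (1))]
H3 returns [9, 9, 6, (0, (1))]
= [9, 9, 6, (0, (1))]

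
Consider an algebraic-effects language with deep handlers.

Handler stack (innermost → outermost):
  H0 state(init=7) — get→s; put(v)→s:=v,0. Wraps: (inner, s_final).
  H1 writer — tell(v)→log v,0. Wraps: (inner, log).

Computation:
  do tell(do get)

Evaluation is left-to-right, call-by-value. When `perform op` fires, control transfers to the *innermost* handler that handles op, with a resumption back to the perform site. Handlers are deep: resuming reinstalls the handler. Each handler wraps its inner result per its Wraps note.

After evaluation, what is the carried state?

Evaluation trace:
get @ H0 ⇒ 7
tell(7) @ H1 ⇒ log+=7
H0 returns (0, 7)
H1 returns ((0, 7), (7))
= ((0, 7), (7))

Answer: 7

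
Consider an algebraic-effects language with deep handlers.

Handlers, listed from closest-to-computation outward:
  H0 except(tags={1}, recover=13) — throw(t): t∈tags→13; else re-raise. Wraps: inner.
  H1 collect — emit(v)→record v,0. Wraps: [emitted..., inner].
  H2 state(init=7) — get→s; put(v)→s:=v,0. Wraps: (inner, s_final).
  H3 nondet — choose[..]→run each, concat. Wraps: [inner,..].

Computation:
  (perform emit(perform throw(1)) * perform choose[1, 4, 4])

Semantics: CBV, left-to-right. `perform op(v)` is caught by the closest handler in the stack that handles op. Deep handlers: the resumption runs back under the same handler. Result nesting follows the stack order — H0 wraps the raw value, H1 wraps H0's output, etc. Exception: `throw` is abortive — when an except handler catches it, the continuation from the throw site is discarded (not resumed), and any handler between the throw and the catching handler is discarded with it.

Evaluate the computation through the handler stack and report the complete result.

Evaluation trace:
throw(1) @ H0 caught ⇒ 13
H1 returns [13]
H2 returns ([13], 7)
H3 returns [([13], 7)]
= [([13], 7)]

Answer: [([13], 7)]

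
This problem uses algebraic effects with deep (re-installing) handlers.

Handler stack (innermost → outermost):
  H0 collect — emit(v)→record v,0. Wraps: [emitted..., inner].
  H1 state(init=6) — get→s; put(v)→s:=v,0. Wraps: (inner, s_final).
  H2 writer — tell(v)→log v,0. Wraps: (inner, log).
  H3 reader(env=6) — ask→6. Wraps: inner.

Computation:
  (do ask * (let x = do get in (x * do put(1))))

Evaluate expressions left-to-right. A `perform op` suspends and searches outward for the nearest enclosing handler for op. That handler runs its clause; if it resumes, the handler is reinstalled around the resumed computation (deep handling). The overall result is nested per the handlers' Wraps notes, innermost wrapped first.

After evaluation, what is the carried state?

Answer: 1

Step-by-step:
ask @ H3 ⇒ 6
get @ H1 ⇒ 6
put(1) @ H1 ⇒ s:=1
H0 returns [0]
H1 returns ([0], 1)
H2 returns (([0], 1), ())
H3 returns (([0], 1), ())
= (([0], 1), ())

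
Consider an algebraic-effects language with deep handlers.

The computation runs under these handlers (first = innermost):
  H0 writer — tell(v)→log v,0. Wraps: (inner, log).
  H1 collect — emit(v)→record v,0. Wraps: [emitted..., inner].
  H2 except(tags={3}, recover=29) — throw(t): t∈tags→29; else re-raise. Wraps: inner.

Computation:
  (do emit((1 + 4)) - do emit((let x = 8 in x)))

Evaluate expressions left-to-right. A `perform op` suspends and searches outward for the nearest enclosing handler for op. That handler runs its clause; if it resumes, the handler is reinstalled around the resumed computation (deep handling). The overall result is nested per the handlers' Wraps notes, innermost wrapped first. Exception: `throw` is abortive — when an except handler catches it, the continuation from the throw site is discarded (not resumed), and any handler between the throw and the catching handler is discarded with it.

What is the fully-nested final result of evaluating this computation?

Answer: [5, 8, (0, ())]

Working:
emit(5) @ H1 ⇒ out+=5
emit(8) @ H1 ⇒ out+=8
H0 returns (0, ())
H1 returns [5, 8, (0, ())]
H2 returns [5, 8, (0, ())]
= [5, 8, (0, ())]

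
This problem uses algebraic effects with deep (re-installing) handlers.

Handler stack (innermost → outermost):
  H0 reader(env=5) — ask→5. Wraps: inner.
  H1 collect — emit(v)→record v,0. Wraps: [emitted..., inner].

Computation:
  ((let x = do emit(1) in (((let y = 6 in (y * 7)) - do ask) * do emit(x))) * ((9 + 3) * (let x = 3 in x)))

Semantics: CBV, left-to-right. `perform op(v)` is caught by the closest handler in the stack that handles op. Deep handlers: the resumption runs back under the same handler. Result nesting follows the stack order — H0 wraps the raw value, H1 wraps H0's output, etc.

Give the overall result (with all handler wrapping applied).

Working:
emit(1) @ H1 ⇒ out+=1
ask @ H0 ⇒ 5
emit(0) @ H1 ⇒ out+=0
H0 returns 0
H1 returns [1, 0, 0]
= [1, 0, 0]

Answer: [1, 0, 0]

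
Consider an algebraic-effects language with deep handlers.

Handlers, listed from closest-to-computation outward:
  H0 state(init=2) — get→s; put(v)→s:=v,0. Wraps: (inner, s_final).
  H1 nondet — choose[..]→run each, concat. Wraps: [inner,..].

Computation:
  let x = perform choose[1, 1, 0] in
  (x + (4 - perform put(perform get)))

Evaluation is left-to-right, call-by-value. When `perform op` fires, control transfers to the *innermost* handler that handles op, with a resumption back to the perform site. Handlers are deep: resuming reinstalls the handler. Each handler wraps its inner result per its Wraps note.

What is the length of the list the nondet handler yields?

Answer: 3

Evaluation trace:
choose[1, 1, 0] @ H1
  branch[0] choose=1:
    get @ H0 ⇒ 2
    put(2) @ H0 ⇒ s:=2
    H0 returns (5, 2)
    H1 returns [(5, 2)]
  branch[1] choose=1:
    get @ H0 ⇒ 2
    put(2) @ H0 ⇒ s:=2
    H0 returns (5, 2)
    H1 returns [(5, 2)]
  branch[2] choose=0:
    get @ H0 ⇒ 2
    put(2) @ H0 ⇒ s:=2
    H0 returns (4, 2)
    H1 returns [(4, 2)]
= [(5, 2), (5, 2), (4, 2)]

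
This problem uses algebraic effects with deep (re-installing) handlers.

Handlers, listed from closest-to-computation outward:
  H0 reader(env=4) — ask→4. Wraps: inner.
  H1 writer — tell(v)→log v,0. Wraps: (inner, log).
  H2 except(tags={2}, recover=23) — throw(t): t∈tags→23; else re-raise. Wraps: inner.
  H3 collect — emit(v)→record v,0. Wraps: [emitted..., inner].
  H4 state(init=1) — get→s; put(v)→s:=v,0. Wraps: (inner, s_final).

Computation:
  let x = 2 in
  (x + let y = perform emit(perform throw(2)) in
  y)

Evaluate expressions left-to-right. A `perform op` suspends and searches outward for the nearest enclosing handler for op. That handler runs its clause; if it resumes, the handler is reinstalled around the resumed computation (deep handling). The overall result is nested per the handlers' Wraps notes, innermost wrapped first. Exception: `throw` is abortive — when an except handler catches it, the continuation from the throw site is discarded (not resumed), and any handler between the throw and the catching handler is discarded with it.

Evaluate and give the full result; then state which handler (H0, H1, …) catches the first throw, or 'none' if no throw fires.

Answer: ([23], 1) ; first throw caught by: H2

Evaluation trace:
throw(2) @ H2 caught ⇒ 23
H3 returns [23]
H4 returns ([23], 1)
= ([23], 1)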